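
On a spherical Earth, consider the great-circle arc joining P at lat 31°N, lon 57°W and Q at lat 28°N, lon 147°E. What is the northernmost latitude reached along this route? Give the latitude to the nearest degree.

≈ 70°N

The great circle lies in the plane with unit normal n̂ = (p₁ × p₂)/|p₁ × p₂|.
Here n̂_z ≈ -0.345; the vertex latitude is φ_max = arccos|n̂_z| ≈ 69.8°.
Check via Clairaut: cos φ_max = |cos φ₁| · sin C = cos(31.0°)·sin(23.7°) ≈ 0.345, again giving ≈ 69.8°.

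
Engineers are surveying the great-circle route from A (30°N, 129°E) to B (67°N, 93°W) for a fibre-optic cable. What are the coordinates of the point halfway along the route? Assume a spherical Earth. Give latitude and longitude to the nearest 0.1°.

≈ (66.0°N, 153.4°E)

Write both endpoints as unit vectors p₁, p₂ with components (cos φ cos λ, cos φ sin λ, sin φ).
The central angle between the endpoints is δ = arccos(p₁·p₂) ≈ 1.360 rad (77.9°).
Interpolate at f = 1/2 with slerp weights a = sin((1−f)δ)/sin δ ≈ 0.643, b = sin(fδ)/sin δ ≈ 0.643.
p = a·p₁ + b·p₂ ≈ (-0.364, 0.182, 0.914); φ = arcsin(p_z) ≈ 66.01°, λ = atan2(p_y, p_x) ≈ 153.43°.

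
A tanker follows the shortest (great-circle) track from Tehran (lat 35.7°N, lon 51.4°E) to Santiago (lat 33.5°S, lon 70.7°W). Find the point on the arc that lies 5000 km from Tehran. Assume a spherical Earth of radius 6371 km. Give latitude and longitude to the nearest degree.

Write both endpoints as unit vectors p₁, p₂ with components (cos φ cos λ, cos φ sin λ, sin φ).
The central angle between the endpoints is δ = arccos(p₁·p₂) ≈ 2.321 rad (133.0°). The total great-circle distance is δ·R ≈ 2.321 × 6371 ≈ 14788 km, so the target fraction is f = 5000/14788 ≈ 0.338.
Interpolate at f ≈ 0.338 with slerp weights a = sin((1−f)δ)/sin δ ≈ 1.366, b = sin(fδ)/sin δ ≈ 0.966.
p = a·p₁ + b·p₂ ≈ (0.959, 0.107, 0.264); φ = arcsin(p_z) ≈ 15.31°, λ = atan2(p_y, p_x) ≈ 6.36°.

≈ lat 15°N, lon 6°E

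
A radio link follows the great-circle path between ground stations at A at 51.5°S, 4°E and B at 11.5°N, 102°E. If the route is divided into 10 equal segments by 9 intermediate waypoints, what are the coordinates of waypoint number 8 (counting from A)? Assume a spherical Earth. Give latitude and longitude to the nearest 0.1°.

≈ 4.7°S, 88.9°E

Write both endpoints as unit vectors p₁, p₂ with components (cos φ cos λ, cos φ sin λ, sin φ).
The central angle between the endpoints is δ = arccos(p₁·p₂) ≈ 1.814 rad (103.9°).
Interpolate at f = 8/10 with slerp weights a = sin((1−f)δ)/sin δ ≈ 0.366, b = sin(fδ)/sin δ ≈ 1.023.
p = a·p₁ + b·p₂ ≈ (0.019, 0.996, -0.082); φ = arcsin(p_z) ≈ -4.72°, λ = atan2(p_y, p_x) ≈ 88.93°.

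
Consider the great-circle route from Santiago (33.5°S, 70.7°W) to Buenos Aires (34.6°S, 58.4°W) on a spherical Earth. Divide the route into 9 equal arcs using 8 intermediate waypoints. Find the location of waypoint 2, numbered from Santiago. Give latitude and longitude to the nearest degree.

≈ 34°S, 68°W

Convert each endpoint to a unit vector on the sphere (x = cos φ cos λ, y = cos φ sin λ, z = sin φ).
The central angle between the endpoints is δ = arccos(p₁·p₂) ≈ 0.179 rad (10.2°).
Interpolate at f = 2/9 with slerp weights a = sin((1−f)δ)/sin δ ≈ 0.779, b = sin(fδ)/sin δ ≈ 0.223.
p = a·p₁ + b·p₂ ≈ (0.311, -0.770, -0.557); φ = arcsin(p_z) ≈ -33.85°, λ = atan2(p_y, p_x) ≈ -68.00°.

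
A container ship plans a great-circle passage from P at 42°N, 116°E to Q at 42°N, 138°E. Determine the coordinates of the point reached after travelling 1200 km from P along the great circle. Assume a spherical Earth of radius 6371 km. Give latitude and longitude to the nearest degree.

The haversine formula gives a central angle δ ≈ 0.285 rad (16.3°) between the endpoints. The total great-circle distance is δ·R ≈ 0.285 × 6371 ≈ 1813 km, so the target fraction is f = 1200/1813 ≈ 0.662.
Interpolate at f ≈ 0.662 with slerp weights a = sin((1−f)δ)/sin δ ≈ 0.342, b = sin(fδ)/sin δ ≈ 0.667.
p = a·p₁ + b·p₂ ≈ (-0.480, 0.560, 0.675); φ = arcsin(p_z) ≈ 42.47°, λ = atan2(p_y, p_x) ≈ 130.58°.

≈ 42°N, 131°E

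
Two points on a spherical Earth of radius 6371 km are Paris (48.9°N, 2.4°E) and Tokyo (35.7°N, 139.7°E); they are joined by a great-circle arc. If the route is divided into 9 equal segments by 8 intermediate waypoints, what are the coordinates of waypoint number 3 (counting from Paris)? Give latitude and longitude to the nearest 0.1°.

≈ (67.7°N, 47.3°E)

From cos δ = sin φ₁ sin φ₂ + cos φ₁ cos φ₂ cos Δλ, the central angle is δ ≈ 1.523 rad (87.3°).
Interpolate at f = 3/9 with slerp weights a = sin((1−f)δ)/sin δ ≈ 0.851, b = sin(fδ)/sin δ ≈ 0.487.
p = a·p₁ + b·p₂ ≈ (0.257, 0.279, 0.925); φ = arcsin(p_z) ≈ 67.69°, λ = atan2(p_y, p_x) ≈ 47.33°.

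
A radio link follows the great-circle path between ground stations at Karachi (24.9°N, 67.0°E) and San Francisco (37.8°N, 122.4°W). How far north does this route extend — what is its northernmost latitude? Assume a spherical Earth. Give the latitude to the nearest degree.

The great circle lies in the plane with unit normal n̂ = (p₁ × p₂)/|p₁ × p₂|.
Here n̂_z ≈ +0.131; the vertex latitude is φ_max = arccos|n̂_z| ≈ 82.5°.
Check via Clairaut: cos φ_max = |cos φ₁| · sin C = cos(24.9°)·sin(8.3°) ≈ 0.131, again giving ≈ 82.5°.

≈ 82°N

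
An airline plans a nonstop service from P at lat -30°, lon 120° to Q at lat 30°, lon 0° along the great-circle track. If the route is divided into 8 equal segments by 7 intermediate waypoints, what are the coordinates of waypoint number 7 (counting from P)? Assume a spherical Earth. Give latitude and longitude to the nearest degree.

≈ lat 24°, lon 17°

Write both endpoints as unit vectors p₁, p₂ with components (cos φ cos λ, cos φ sin λ, sin φ).
The central angle between the endpoints is δ = arccos(p₁·p₂) ≈ 2.246 rad (128.7°).
Interpolate at f = 7/8 with slerp weights a = sin((1−f)δ)/sin δ ≈ 0.355, b = sin(fδ)/sin δ ≈ 1.183.
p = a·p₁ + b·p₂ ≈ (0.871, 0.266, 0.414); φ = arcsin(p_z) ≈ 24.45°, λ = atan2(p_y, p_x) ≈ 17.00°.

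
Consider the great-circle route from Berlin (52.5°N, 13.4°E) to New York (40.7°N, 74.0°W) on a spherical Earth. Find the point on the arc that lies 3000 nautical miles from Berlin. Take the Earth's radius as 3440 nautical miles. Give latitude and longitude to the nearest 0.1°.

≈ 45.6°N, 66.3°W

From cos δ = sin φ₁ sin φ₂ + cos φ₁ cos φ₂ cos Δλ, the central angle is δ ≈ 1.002 rad (57.4°). The total great-circle distance is δ·R ≈ 1.002 × 3440 ≈ 3448 nmi, so the target fraction is f = 3000/3448 ≈ 0.870.
Interpolate at f ≈ 0.870 with slerp weights a = sin((1−f)δ)/sin δ ≈ 0.154, b = sin(fδ)/sin δ ≈ 0.909.
p = a·p₁ + b·p₂ ≈ (0.281, -0.640, 0.715); φ = arcsin(p_z) ≈ 45.62°, λ = atan2(p_y, p_x) ≈ -66.30°.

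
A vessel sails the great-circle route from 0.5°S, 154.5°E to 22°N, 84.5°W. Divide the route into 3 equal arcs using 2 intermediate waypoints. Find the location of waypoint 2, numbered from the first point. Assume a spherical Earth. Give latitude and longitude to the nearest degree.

≈ 24°N, 128°W

Convert each endpoint to a unit vector on the sphere (x = cos φ cos λ, y = cos φ sin λ, z = sin φ).
The central angle between the endpoints is δ = arccos(p₁·p₂) ≈ 2.072 rad (118.7°).
Interpolate at f = 2/3 with slerp weights a = sin((1−f)δ)/sin δ ≈ 0.727, b = sin(fδ)/sin δ ≈ 1.120.
p = a·p₁ + b·p₂ ≈ (-0.556, -0.721, 0.413); φ = arcsin(p_z) ≈ 24.41°, λ = atan2(p_y, p_x) ≈ -127.65°.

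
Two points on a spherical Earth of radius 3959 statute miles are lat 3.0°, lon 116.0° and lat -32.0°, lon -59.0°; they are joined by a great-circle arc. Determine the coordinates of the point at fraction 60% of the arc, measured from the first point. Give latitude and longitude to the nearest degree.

≈ lat -81°, lon 43°

Write both endpoints as unit vectors p₁, p₂ with components (cos φ cos λ, cos φ sin λ, sin φ).
The central angle between the endpoints is δ = arccos(p₁·p₂) ≈ 2.629 rad (150.6°).
Interpolate at f = 0.60 with slerp weights a = sin((1−f)δ)/sin δ ≈ 1.770, b = sin(fδ)/sin δ ≈ 2.038.
p = a·p₁ + b·p₂ ≈ (0.116, 0.107, -0.988); φ = arcsin(p_z) ≈ -80.95°, λ = atan2(p_y, p_x) ≈ 42.71°.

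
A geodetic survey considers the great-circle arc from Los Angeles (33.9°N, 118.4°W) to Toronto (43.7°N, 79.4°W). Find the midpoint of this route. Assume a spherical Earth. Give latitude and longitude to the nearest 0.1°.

From cos δ = sin φ₁ sin φ₂ + cos φ₁ cos φ₂ cos Δλ, the central angle is δ ≈ 0.552 rad (31.6°).
Interpolate at f = 1/2 with slerp weights a = sin((1−f)δ)/sin δ ≈ 0.520, b = sin(fδ)/sin δ ≈ 0.520.
p = a·p₁ + b·p₂ ≈ (-0.136, -0.749, 0.649); φ = arcsin(p_z) ≈ 40.45°, λ = atan2(p_y, p_x) ≈ -100.30°.

≈ 40.5°N, 100.3°W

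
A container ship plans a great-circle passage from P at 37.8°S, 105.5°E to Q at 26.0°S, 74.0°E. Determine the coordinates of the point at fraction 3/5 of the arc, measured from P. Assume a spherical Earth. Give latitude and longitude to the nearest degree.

≈ 32°S, 86°E

Convert each endpoint to a unit vector on the sphere (x = cos φ cos λ, y = cos φ sin λ, z = sin φ).
The central angle between the endpoints is δ = arccos(p₁·p₂) ≈ 0.507 rad (29.0°).
Interpolate at f = 3/5 with slerp weights a = sin((1−f)δ)/sin δ ≈ 0.415, b = sin(fδ)/sin δ ≈ 0.617.
p = a·p₁ + b·p₂ ≈ (0.065, 0.849, -0.525); φ = arcsin(p_z) ≈ -31.65°, λ = atan2(p_y, p_x) ≈ 85.61°.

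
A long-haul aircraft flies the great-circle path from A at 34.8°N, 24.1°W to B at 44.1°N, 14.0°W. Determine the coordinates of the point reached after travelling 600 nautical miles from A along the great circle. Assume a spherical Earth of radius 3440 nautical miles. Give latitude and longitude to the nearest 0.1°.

Convert each endpoint to a unit vector on the sphere (x = cos φ cos λ, y = cos φ sin λ, z = sin φ).
The central angle between the endpoints is δ = arccos(p₁·p₂) ≈ 0.211 rad (12.1°). The total great-circle distance is δ·R ≈ 0.211 × 3440 ≈ 728 nmi, so the target fraction is f = 600/728 ≈ 0.825.
Interpolate at f ≈ 0.825 with slerp weights a = sin((1−f)δ)/sin δ ≈ 0.177, b = sin(fδ)/sin δ ≈ 0.827.
p = a·p₁ + b·p₂ ≈ (0.708, -0.203, 0.676); φ = arcsin(p_z) ≈ 42.54°, λ = atan2(p_y, p_x) ≈ -15.98°.

≈ 42.5°N, 16.0°W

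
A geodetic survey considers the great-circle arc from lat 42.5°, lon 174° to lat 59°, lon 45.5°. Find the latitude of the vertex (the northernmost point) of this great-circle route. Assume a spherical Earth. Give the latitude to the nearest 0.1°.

≈ 71.6°

The great circle lies in the plane with unit normal n̂ = (p₁ × p₂)/|p₁ × p₂|.
Here n̂_z ≈ -0.316; the vertex latitude is φ_max = arccos|n̂_z| ≈ 71.6°.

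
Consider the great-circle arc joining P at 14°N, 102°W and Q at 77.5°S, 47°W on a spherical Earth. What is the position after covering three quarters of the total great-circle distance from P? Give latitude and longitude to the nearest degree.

Write both endpoints as unit vectors p₁, p₂ with components (cos φ cos λ, cos φ sin λ, sin φ).
The central angle between the endpoints is δ = arccos(p₁·p₂) ≈ 1.687 rad (96.6°).
Interpolate at f = 3/4 with slerp weights a = sin((1−f)δ)/sin δ ≈ 0.412, b = sin(fδ)/sin δ ≈ 0.960.
p = a·p₁ + b·p₂ ≈ (0.059, -0.543, -0.838); φ = arcsin(p_z) ≈ -56.89°, λ = atan2(p_y, p_x) ≈ -83.84°.

≈ 57°S, 84°W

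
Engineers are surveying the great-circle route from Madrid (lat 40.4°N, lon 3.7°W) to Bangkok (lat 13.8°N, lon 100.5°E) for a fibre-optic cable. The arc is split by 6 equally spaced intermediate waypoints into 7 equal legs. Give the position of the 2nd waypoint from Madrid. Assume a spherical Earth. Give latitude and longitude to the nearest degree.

Convert each endpoint to a unit vector on the sphere (x = cos φ cos λ, y = cos φ sin λ, z = sin φ).
The central angle between the endpoints is δ = arccos(p₁·p₂) ≈ 1.598 rad (91.5°).
Interpolate at f = 2/7 with slerp weights a = sin((1−f)δ)/sin δ ≈ 0.909, b = sin(fδ)/sin δ ≈ 0.441.
p = a·p₁ + b·p₂ ≈ (0.613, 0.376, 0.695); φ = arcsin(p_z) ≈ 44.00°, λ = atan2(p_y, p_x) ≈ 31.54°.

≈ lat 44°N, lon 32°E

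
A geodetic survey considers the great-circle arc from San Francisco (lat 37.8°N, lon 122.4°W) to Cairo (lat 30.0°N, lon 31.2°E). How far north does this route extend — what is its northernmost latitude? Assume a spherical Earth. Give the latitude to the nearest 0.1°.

The great circle lies in the plane with unit normal n̂ = (p₁ × p₂)/|p₁ × p₂|.
Here n̂_z ≈ +0.320; the vertex latitude is φ_max = arccos|n̂_z| ≈ 71.4°.
Check via Clairaut: cos φ_max = |cos φ₁| · sin C = cos(37.8°)·sin(23.9°) ≈ 0.320, again giving ≈ 71.4°.

≈ 71.4°N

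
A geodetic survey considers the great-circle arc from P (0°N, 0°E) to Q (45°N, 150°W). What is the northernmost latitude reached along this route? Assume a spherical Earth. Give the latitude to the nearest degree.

The great circle lies in the plane with unit normal n̂ = (p₁ × p₂)/|p₁ × p₂|.
Here n̂_z ≈ -0.447; the vertex latitude is φ_max = arccos|n̂_z| ≈ 63.4°.

≈ 63°N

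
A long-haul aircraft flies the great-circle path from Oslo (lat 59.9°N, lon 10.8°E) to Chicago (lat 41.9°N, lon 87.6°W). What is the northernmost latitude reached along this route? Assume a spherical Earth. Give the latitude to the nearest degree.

≈ 64°N

The great circle lies in the plane with unit normal n̂ = (p₁ × p₂)/|p₁ × p₂|.
Here n̂_z ≈ -0.433; the vertex latitude is φ_max = arccos|n̂_z| ≈ 64.3°.
Check via Clairaut: cos φ_max = |cos φ₁| · sin C = cos(59.9°)·sin(59.8°) ≈ 0.433, again giving ≈ 64.3°.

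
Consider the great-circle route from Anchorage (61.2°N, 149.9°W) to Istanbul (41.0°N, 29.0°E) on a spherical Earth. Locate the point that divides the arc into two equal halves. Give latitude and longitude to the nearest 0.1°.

Write both endpoints as unit vectors p₁, p₂ with components (cos φ cos λ, cos φ sin λ, sin φ).
The central angle between the endpoints is δ = arccos(p₁·p₂) ≈ 1.358 rad (77.8°).
Interpolate at f = 1/2 with slerp weights a = sin((1−f)δ)/sin δ ≈ 0.642, b = sin(fδ)/sin δ ≈ 0.642.
p = a·p₁ + b·p₂ ≈ (0.156, 0.080, 0.984); φ = arcsin(p_z) ≈ 79.89°, λ = atan2(p_y, p_x) ≈ 27.06°.

≈ 79.9°N, 27.1°E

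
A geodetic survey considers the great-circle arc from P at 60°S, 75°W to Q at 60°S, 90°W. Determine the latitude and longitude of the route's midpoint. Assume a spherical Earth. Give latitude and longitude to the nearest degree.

Convert each endpoint to a unit vector on the sphere (x = cos φ cos λ, y = cos φ sin λ, z = sin φ).
The central angle between the endpoints is δ = arccos(p₁·p₂) ≈ 0.131 rad (7.5°).
Interpolate at f = 1/2 with slerp weights a = sin((1−f)δ)/sin δ ≈ 0.501, b = sin(fδ)/sin δ ≈ 0.501.
p = a·p₁ + b·p₂ ≈ (0.065, -0.493, -0.868); φ = arcsin(p_z) ≈ -60.21°, λ = atan2(p_y, p_x) ≈ -82.50°.

≈ 60°S, 82°W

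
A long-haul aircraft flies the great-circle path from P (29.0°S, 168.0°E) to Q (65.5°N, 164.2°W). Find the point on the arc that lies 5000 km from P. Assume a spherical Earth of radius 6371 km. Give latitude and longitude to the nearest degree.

Write both endpoints as unit vectors p₁, p₂ with components (cos φ cos λ, cos φ sin λ, sin φ).
The central angle between the endpoints is δ = arccos(p₁·p₂) ≈ 1.691 rad (96.9°). The total great-circle distance is δ·R ≈ 1.691 × 6371 ≈ 10776 km, so the target fraction is f = 5000/10776 ≈ 0.464.
Interpolate at f ≈ 0.464 with slerp weights a = sin((1−f)δ)/sin δ ≈ 0.793, b = sin(fδ)/sin δ ≈ 0.712.
p = a·p₁ + b·p₂ ≈ (-0.963, 0.064, 0.263); φ = arcsin(p_z) ≈ 15.26°, λ = atan2(p_y, p_x) ≈ 176.20°.

≈ (15°N, 176°E)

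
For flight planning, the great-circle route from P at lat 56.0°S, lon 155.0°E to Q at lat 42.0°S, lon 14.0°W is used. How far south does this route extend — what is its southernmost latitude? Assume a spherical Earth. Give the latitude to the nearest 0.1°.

The great circle lies in the plane with unit normal n̂ = (p₁ × p₂)/|p₁ × p₂|.
Here n̂_z ≈ -0.080; the vertex latitude is φ_max = arccos|n̂_z| ≈ 85.4°.

≈ 85.4°S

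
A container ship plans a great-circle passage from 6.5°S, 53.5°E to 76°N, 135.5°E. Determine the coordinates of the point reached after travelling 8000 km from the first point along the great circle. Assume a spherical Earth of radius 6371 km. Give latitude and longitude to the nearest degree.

Write both endpoints as unit vectors p₁, p₂ with components (cos φ cos λ, cos φ sin λ, sin φ).
The central angle between the endpoints is δ = arccos(p₁·p₂) ≈ 1.647 rad (94.4°). The total great-circle distance is δ·R ≈ 1.647 × 6371 ≈ 10495 km, so the target fraction is f = 8000/10495 ≈ 0.762.
Interpolate at f ≈ 0.762 with slerp weights a = sin((1−f)δ)/sin δ ≈ 0.383, b = sin(fδ)/sin δ ≈ 0.954.
p = a·p₁ + b·p₂ ≈ (0.062, 0.467, 0.882); φ = arcsin(p_z) ≈ 61.87°, λ = atan2(p_y, p_x) ≈ 82.48°.

≈ 62°N, 82°E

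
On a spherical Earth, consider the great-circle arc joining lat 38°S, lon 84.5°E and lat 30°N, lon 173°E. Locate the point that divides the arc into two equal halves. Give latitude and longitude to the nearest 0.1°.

≈ lat 5.6°S, lon 131.4°E

The haversine formula gives a central angle δ ≈ 1.865 rad (106.9°) between the endpoints.
Interpolate at f = 1/2 with slerp weights a = sin((1−f)δ)/sin δ ≈ 0.839, b = sin(fδ)/sin δ ≈ 0.839.
p = a·p₁ + b·p₂ ≈ (-0.658, 0.747, -0.097); φ = arcsin(p_z) ≈ -5.57°, λ = atan2(p_y, p_x) ≈ 131.38°.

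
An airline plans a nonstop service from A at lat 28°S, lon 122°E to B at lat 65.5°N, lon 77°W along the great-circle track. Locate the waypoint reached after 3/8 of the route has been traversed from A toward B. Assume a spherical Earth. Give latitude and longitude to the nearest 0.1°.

≈ lat 23.7°N, lon 132.7°E

Convert each endpoint to a unit vector on the sphere (x = cos φ cos λ, y = cos φ sin λ, z = sin φ).
The central angle between the endpoints is δ = arccos(p₁·p₂) ≈ 2.455 rad (140.7°).
Interpolate at f = 3/8 with slerp weights a = sin((1−f)δ)/sin δ ≈ 1.576, b = sin(fδ)/sin δ ≈ 1.256.
p = a·p₁ + b·p₂ ≈ (-0.620, 0.673, 0.402); φ = arcsin(p_z) ≈ 23.73°, λ = atan2(p_y, p_x) ≈ 132.67°.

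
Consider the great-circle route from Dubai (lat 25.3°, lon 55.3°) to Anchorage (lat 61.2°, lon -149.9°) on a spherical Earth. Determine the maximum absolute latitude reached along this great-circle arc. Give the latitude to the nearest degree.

≈ 79°

The great circle lies in the plane with unit normal n̂ = (p₁ × p₂)/|p₁ × p₂|.
Here n̂_z ≈ +0.185; the vertex latitude is φ_max = arccos|n̂_z| ≈ 79.3°.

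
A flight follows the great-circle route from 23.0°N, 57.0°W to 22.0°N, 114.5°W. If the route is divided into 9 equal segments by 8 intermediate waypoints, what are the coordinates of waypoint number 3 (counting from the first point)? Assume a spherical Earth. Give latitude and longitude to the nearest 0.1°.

Convert each endpoint to a unit vector on the sphere (x = cos φ cos λ, y = cos φ sin λ, z = sin φ).
The central angle between the endpoints is δ = arccos(p₁·p₂) ≈ 0.921 rad (52.8°).
Interpolate at f = 3/9 with slerp weights a = sin((1−f)δ)/sin δ ≈ 0.724, b = sin(fδ)/sin δ ≈ 0.380.
p = a·p₁ + b·p₂ ≈ (0.217, -0.879, 0.425); φ = arcsin(p_z) ≈ 25.15°, λ = atan2(p_y, p_x) ≈ -76.14°.

≈ 25.1°N, 76.1°W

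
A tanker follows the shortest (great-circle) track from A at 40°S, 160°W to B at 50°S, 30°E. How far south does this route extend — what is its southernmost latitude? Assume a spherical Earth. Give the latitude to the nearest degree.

The great circle lies in the plane with unit normal n̂ = (p₁ × p₂)/|p₁ × p₂|.
Here n̂_z ≈ -0.086; the vertex latitude is φ_max = arccos|n̂_z| ≈ 85.1°.
Check via Clairaut: cos φ_max = |cos φ₁| · sin C = cos(40.0°)·sin(173.6°) ≈ 0.086, again giving ≈ 85.1°.

≈ 85°S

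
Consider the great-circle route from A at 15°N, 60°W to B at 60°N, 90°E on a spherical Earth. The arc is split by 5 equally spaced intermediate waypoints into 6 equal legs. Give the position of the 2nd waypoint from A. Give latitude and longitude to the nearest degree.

≈ 47°N, 48°W

Write both endpoints as unit vectors p₁, p₂ with components (cos φ cos λ, cos φ sin λ, sin φ).
The central angle between the endpoints is δ = arccos(p₁·p₂) ≈ 1.766 rad (101.2°).
Interpolate at f = 2/6 with slerp weights a = sin((1−f)δ)/sin δ ≈ 0.942, b = sin(fδ)/sin δ ≈ 0.566.
p = a·p₁ + b·p₂ ≈ (0.455, -0.505, 0.734); φ = arcsin(p_z) ≈ 47.22°, λ = atan2(p_y, p_x) ≈ -47.97°.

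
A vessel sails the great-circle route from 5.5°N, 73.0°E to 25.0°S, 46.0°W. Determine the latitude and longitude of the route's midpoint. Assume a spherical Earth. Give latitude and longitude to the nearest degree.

From cos δ = sin φ₁ sin φ₂ + cos φ₁ cos φ₂ cos Δλ, the central angle is δ ≈ 2.069 rad (118.5°).
Interpolate at f = 1/2 with slerp weights a = sin((1−f)δ)/sin δ ≈ 0.979, b = sin(fδ)/sin δ ≈ 0.979.
p = a·p₁ + b·p₂ ≈ (0.901, 0.294, -0.320); φ = arcsin(p_z) ≈ -18.65°, λ = atan2(p_y, p_x) ≈ 18.05°.

≈ 19°S, 18°E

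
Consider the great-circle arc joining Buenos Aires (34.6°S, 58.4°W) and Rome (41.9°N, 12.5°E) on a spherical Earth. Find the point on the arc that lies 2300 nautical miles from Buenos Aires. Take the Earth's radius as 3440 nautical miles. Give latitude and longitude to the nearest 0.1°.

Convert each endpoint to a unit vector on the sphere (x = cos φ cos λ, y = cos φ sin λ, z = sin φ).
The central angle between the endpoints is δ = arccos(p₁·p₂) ≈ 1.751 rad (100.3°). The total great-circle distance is δ·R ≈ 1.751 × 3440 ≈ 6022 nmi, so the target fraction is f = 2300/6022 ≈ 0.382.
Interpolate at f ≈ 0.382 with slerp weights a = sin((1−f)δ)/sin δ ≈ 0.897, b = sin(fδ)/sin δ ≈ 0.630.
p = a·p₁ + b·p₂ ≈ (0.845, -0.528, -0.089); φ = arcsin(p_z) ≈ -5.09°, λ = atan2(p_y, p_x) ≈ -31.98°.

≈ 5.1°S, 32.0°W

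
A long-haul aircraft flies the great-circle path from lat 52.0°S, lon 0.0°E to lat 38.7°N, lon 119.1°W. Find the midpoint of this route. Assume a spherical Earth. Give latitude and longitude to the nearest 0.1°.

Convert each endpoint to a unit vector on the sphere (x = cos φ cos λ, y = cos φ sin λ, z = sin φ).
The central angle between the endpoints is δ = arccos(p₁·p₂) ≈ 2.384 rad (136.6°).
Interpolate at f = 1/2 with slerp weights a = sin((1−f)δ)/sin δ ≈ 1.352, b = sin(fδ)/sin δ ≈ 1.352.
p = a·p₁ + b·p₂ ≈ (0.319, -0.922, -0.220); φ = arcsin(p_z) ≈ -12.71°, λ = atan2(p_y, p_x) ≈ -70.90°.

≈ lat 12.7°S, lon 70.9°W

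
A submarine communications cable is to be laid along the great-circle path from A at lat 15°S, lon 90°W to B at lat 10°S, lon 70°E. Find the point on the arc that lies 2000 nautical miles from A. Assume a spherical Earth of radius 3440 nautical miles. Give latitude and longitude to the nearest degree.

≈ lat 39°S, lon 63°W

The haversine formula gives a central angle δ ≈ 2.585 rad (148.1°) between the endpoints. The total great-circle distance is δ·R ≈ 2.585 × 3440 ≈ 8892 nmi, so the target fraction is f = 2000/8892 ≈ 0.225.
Interpolate at f ≈ 0.225 with slerp weights a = sin((1−f)δ)/sin δ ≈ 1.718, b = sin(fδ)/sin δ ≈ 1.039.
p = a·p₁ + b·p₂ ≈ (0.350, -0.698, -0.625); φ = arcsin(p_z) ≈ -38.69°, λ = atan2(p_y, p_x) ≈ -63.36°.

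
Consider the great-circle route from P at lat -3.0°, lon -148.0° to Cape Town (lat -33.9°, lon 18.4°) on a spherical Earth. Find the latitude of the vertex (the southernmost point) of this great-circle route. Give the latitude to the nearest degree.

The great circle lies in the plane with unit normal n̂ = (p₁ × p₂)/|p₁ × p₂|.
Here n̂_z ≈ +0.309; the vertex latitude is φ_max = arccos|n̂_z| ≈ 72.0°.

≈ -72°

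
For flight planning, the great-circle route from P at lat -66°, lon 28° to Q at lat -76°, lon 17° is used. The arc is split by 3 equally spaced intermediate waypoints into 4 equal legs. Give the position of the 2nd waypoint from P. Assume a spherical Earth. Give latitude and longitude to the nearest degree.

Write both endpoints as unit vectors p₁, p₂ with components (cos φ cos λ, cos φ sin λ, sin φ).
The central angle between the endpoints is δ = arccos(p₁·p₂) ≈ 0.185 rad (10.6°).
Interpolate at f = 2/4 with slerp weights a = sin((1−f)δ)/sin δ ≈ 0.502, b = sin(fδ)/sin δ ≈ 0.502.
p = a·p₁ + b·p₂ ≈ (0.297, 0.131, -0.946); φ = arcsin(p_z) ≈ -71.08°, λ = atan2(p_y, p_x) ≈ 23.90°.

≈ lat -71°, lon 24°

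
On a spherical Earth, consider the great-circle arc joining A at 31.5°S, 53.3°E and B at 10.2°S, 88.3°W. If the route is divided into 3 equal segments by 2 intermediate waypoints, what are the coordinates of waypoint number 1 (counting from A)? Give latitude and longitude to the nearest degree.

≈ 50°S, 3°E

Write both endpoints as unit vectors p₁, p₂ with components (cos φ cos λ, cos φ sin λ, sin φ).
The central angle between the endpoints is δ = arccos(p₁·p₂) ≈ 2.171 rad (124.4°).
Interpolate at f = 1/3 with slerp weights a = sin((1−f)δ)/sin δ ≈ 1.203, b = sin(fδ)/sin δ ≈ 0.803.
p = a·p₁ + b·p₂ ≈ (0.636, 0.033, -0.771); φ = arcsin(p_z) ≈ -50.41°, λ = atan2(p_y, p_x) ≈ 2.94°.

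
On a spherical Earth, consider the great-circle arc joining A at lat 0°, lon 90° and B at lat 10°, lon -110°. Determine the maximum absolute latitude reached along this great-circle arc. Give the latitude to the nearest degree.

≈ 27°

The great circle lies in the plane with unit normal n̂ = (p₁ × p₂)/|p₁ × p₂|.
Here n̂_z ≈ +0.889; the vertex latitude is φ_max = arccos|n̂_z| ≈ 27.3°.
Check via Clairaut: cos φ_max = |cos φ₁| · sin C = cos(0.0°)·sin(62.7°) ≈ 0.889, again giving ≈ 27.3°.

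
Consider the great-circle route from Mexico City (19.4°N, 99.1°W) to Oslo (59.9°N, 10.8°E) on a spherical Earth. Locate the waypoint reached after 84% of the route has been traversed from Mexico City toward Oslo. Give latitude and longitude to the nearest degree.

≈ 63°N, 16°W

Write both endpoints as unit vectors p₁, p₂ with components (cos φ cos λ, cos φ sin λ, sin φ).
The central angle between the endpoints is δ = arccos(p₁·p₂) ≈ 1.444 rad (82.7°).
Interpolate at f = 0.84 with slerp weights a = sin((1−f)δ)/sin δ ≈ 0.231, b = sin(fδ)/sin δ ≈ 0.944.
p = a·p₁ + b·p₂ ≈ (0.431, -0.126, 0.894); φ = arcsin(p_z) ≈ 63.33°, λ = atan2(p_y, p_x) ≈ -16.34°.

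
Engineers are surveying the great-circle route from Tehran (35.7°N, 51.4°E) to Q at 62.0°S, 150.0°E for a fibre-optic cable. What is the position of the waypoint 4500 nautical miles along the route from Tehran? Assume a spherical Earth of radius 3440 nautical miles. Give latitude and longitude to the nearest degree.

Write both endpoints as unit vectors p₁, p₂ with components (cos φ cos λ, cos φ sin λ, sin φ).
The central angle between the endpoints is δ = arccos(p₁·p₂) ≈ 2.180 rad (124.9°). The total great-circle distance is δ·R ≈ 2.180 × 3440 ≈ 7499 nmi, so the target fraction is f = 4500/7499 ≈ 0.600.
Interpolate at f ≈ 0.600 with slerp weights a = sin((1−f)δ)/sin δ ≈ 0.934, b = sin(fδ)/sin δ ≈ 1.178.
p = a·p₁ + b·p₂ ≈ (-0.006, 0.869, -0.495); φ = arcsin(p_z) ≈ -29.67°, λ = atan2(p_y, p_x) ≈ 90.38°.

≈ 30°S, 90°E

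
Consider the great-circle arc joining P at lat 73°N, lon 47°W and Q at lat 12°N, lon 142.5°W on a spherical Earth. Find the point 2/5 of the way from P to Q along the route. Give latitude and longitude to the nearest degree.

Convert each endpoint to a unit vector on the sphere (x = cos φ cos λ, y = cos φ sin λ, z = sin φ).
The central angle between the endpoints is δ = arccos(p₁·p₂) ≈ 1.399 rad (80.1°).
Interpolate at f = 2/5 with slerp weights a = sin((1−f)δ)/sin δ ≈ 0.755, b = sin(fδ)/sin δ ≈ 0.539.
p = a·p₁ + b·p₂ ≈ (-0.267, -0.482, 0.834); φ = arcsin(p_z) ≈ 56.54°, λ = atan2(p_y, p_x) ≈ -119.01°.

≈ lat 57°N, lon 119°W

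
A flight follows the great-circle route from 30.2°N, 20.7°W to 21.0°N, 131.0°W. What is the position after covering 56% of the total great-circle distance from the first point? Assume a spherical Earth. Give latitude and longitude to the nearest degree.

From cos δ = sin φ₁ sin φ₂ + cos φ₁ cos φ₂ cos Δλ, the central angle is δ ≈ 1.671 rad (95.7°).
Interpolate at f = 0.56 with slerp weights a = sin((1−f)δ)/sin δ ≈ 0.674, b = sin(fδ)/sin δ ≈ 0.809.
p = a·p₁ + b·p₂ ≈ (0.049, -0.776, 0.629); φ = arcsin(p_z) ≈ 38.97°, λ = atan2(p_y, p_x) ≈ -86.35°.

≈ 39°N, 86°W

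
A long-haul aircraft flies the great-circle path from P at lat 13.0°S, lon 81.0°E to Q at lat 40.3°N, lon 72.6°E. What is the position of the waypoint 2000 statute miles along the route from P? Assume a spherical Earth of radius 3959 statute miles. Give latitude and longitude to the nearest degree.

≈ lat 16°N, lon 77°E

Convert each endpoint to a unit vector on the sphere (x = cos φ cos λ, y = cos φ sin λ, z = sin φ).
The central angle between the endpoints is δ = arccos(p₁·p₂) ≈ 0.940 rad (53.9°). The total great-circle distance is δ·R ≈ 0.940 × 3959 ≈ 3722 mi, so the target fraction is f = 2000/3722 ≈ 0.537.
Interpolate at f ≈ 0.537 with slerp weights a = sin((1−f)δ)/sin δ ≈ 0.522, b = sin(fδ)/sin δ ≈ 0.599.
p = a·p₁ + b·p₂ ≈ (0.216, 0.938, 0.270); φ = arcsin(p_z) ≈ 15.68°, λ = atan2(p_y, p_x) ≈ 77.02°.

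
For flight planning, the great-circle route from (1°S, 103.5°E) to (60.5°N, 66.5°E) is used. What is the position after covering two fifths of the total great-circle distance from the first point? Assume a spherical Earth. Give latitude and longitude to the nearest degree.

≈ (25°N, 94°E)

Write both endpoints as unit vectors p₁, p₂ with components (cos φ cos λ, cos φ sin λ, sin φ).
The central angle between the endpoints is δ = arccos(p₁·p₂) ≈ 1.183 rad (67.8°).
Interpolate at f = 2/5 with slerp weights a = sin((1−f)δ)/sin δ ≈ 0.704, b = sin(fδ)/sin δ ≈ 0.492.
p = a·p₁ + b·p₂ ≈ (-0.068, 0.907, 0.416); φ = arcsin(p_z) ≈ 24.60°, λ = atan2(p_y, p_x) ≈ 94.27°.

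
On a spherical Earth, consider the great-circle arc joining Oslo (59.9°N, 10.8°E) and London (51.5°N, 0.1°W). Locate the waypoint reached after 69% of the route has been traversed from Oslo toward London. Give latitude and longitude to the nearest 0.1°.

≈ 54.2°N, 2.8°E

From cos δ = sin φ₁ sin φ₂ + cos φ₁ cos φ₂ cos Δλ, the central angle is δ ≈ 0.181 rad (10.4°).
Interpolate at f = 0.69 with slerp weights a = sin((1−f)δ)/sin δ ≈ 0.312, b = sin(fδ)/sin δ ≈ 0.692.
p = a·p₁ + b·p₂ ≈ (0.584, 0.029, 0.811); φ = arcsin(p_z) ≈ 54.20°, λ = atan2(p_y, p_x) ≈ 2.80°.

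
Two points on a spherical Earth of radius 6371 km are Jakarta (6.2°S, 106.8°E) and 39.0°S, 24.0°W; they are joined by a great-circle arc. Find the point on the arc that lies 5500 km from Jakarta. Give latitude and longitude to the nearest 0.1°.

Write both endpoints as unit vectors p₁, p₂ with components (cos φ cos λ, cos φ sin λ, sin φ).
The central angle between the endpoints is δ = arccos(p₁·p₂) ≈ 2.023 rad (115.9°). The total great-circle distance is δ·R ≈ 2.023 × 6371 ≈ 12888 km, so the target fraction is f = 5500/12888 ≈ 0.427.
Interpolate at f ≈ 0.427 with slerp weights a = sin((1−f)δ)/sin δ ≈ 1.019, b = sin(fδ)/sin δ ≈ 0.845.
p = a·p₁ + b·p₂ ≈ (0.307, 0.703, -0.642); φ = arcsin(p_z) ≈ -39.92°, λ = atan2(p_y, p_x) ≈ 66.40°.

≈ 39.9°S, 66.4°E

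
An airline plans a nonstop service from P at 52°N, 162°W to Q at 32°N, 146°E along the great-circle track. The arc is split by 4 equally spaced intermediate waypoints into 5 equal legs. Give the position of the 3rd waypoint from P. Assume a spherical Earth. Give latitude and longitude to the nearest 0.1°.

≈ 42.7°N, 162.6°E

Convert each endpoint to a unit vector on the sphere (x = cos φ cos λ, y = cos φ sin λ, z = sin φ).
The central angle between the endpoints is δ = arccos(p₁·p₂) ≈ 0.739 rad (42.4°).
Interpolate at f = 3/5 with slerp weights a = sin((1−f)δ)/sin δ ≈ 0.433, b = sin(fδ)/sin δ ≈ 0.637.
p = a·p₁ + b·p₂ ≈ (-0.701, 0.220, 0.678); φ = arcsin(p_z) ≈ 42.72°, λ = atan2(p_y, p_x) ≈ 162.59°.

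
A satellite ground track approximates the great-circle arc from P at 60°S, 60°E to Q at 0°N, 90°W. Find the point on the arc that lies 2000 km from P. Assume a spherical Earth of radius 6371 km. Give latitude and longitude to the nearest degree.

Convert each endpoint to a unit vector on the sphere (x = cos φ cos λ, y = cos φ sin λ, z = sin φ).
The central angle between the endpoints is δ = arccos(p₁·p₂) ≈ 2.019 rad (115.7°). The total great-circle distance is δ·R ≈ 2.019 × 6371 ≈ 12861 km, so the target fraction is f = 2000/12861 ≈ 0.156.
Interpolate at f ≈ 0.156 with slerp weights a = sin((1−f)δ)/sin δ ≈ 1.099, b = sin(fδ)/sin δ ≈ 0.343.
p = a·p₁ + b·p₂ ≈ (0.275, 0.134, -0.952); φ = arcsin(p_z) ≈ -72.21°, λ = atan2(p_y, p_x) ≈ 25.91°.

≈ 72°S, 26°E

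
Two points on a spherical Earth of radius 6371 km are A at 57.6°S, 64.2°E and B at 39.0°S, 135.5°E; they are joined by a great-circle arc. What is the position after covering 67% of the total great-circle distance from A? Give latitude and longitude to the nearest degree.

≈ 50°S, 119°E

Convert each endpoint to a unit vector on the sphere (x = cos φ cos λ, y = cos φ sin λ, z = sin φ).
The central angle between the endpoints is δ = arccos(p₁·p₂) ≈ 0.843 rad (48.3°).
Interpolate at f = 0.67 with slerp weights a = sin((1−f)δ)/sin δ ≈ 0.368, b = sin(fδ)/sin δ ≈ 0.717.
p = a·p₁ + b·p₂ ≈ (-0.312, 0.568, -0.762); φ = arcsin(p_z) ≈ -49.62°, λ = atan2(p_y, p_x) ≈ 118.75°.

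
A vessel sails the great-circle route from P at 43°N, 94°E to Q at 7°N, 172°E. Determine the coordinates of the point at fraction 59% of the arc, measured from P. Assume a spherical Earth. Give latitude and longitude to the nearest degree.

Convert each endpoint to a unit vector on the sphere (x = cos φ cos λ, y = cos φ sin λ, z = sin φ).
The central angle between the endpoints is δ = arccos(p₁·p₂) ≈ 1.335 rad (76.5°).
Interpolate at f = 0.59 with slerp weights a = sin((1−f)δ)/sin δ ≈ 0.535, b = sin(fδ)/sin δ ≈ 0.729.
p = a·p₁ + b·p₂ ≈ (-0.744, 0.491, 0.454); φ = arcsin(p_z) ≈ 26.99°, λ = atan2(p_y, p_x) ≈ 146.56°.

≈ 27°N, 147°E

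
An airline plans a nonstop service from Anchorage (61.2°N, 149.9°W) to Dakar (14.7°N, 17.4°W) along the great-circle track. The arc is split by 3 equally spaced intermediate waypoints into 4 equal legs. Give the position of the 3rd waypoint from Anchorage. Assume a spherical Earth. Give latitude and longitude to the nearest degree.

From cos δ = sin φ₁ sin φ₂ + cos φ₁ cos φ₂ cos Δλ, the central angle is δ ≈ 1.663 rad (95.3°).
Interpolate at f = 3/4 with slerp weights a = sin((1−f)δ)/sin δ ≈ 0.406, b = sin(fδ)/sin δ ≈ 0.952.
p = a·p₁ + b·p₂ ≈ (0.710, -0.373, 0.597); φ = arcsin(p_z) ≈ 36.67°, λ = atan2(p_y, p_x) ≈ -27.75°.

≈ 37°N, 28°W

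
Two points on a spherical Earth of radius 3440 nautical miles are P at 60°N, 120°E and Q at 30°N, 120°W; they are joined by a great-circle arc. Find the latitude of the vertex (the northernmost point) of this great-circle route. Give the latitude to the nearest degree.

The great circle lies in the plane with unit normal n̂ = (p₁ × p₂)/|p₁ × p₂|.
Here n̂_z ≈ +0.384; the vertex latitude is φ_max = arccos|n̂_z| ≈ 67.4°.
Check via Clairaut: cos φ_max = |cos φ₁| · sin C = cos(60.0°)·sin(50.2°) ≈ 0.384, again giving ≈ 67.4°.

≈ 67°N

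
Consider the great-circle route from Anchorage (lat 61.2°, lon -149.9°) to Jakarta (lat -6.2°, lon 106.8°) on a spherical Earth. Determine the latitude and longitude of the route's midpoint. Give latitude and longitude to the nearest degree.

Write both endpoints as unit vectors p₁, p₂ with components (cos φ cos λ, cos φ sin λ, sin φ).
The central angle between the endpoints is δ = arccos(p₁·p₂) ≈ 1.777 rad (101.8°).
Interpolate at f = 1/2 with slerp weights a = sin((1−f)δ)/sin δ ≈ 0.793, b = sin(fδ)/sin δ ≈ 0.793.
p = a·p₁ + b·p₂ ≈ (-0.558, 0.563, 0.609); φ = arcsin(p_z) ≈ 37.53°, λ = atan2(p_y, p_x) ≈ 134.76°.

≈ lat 38°, lon 135°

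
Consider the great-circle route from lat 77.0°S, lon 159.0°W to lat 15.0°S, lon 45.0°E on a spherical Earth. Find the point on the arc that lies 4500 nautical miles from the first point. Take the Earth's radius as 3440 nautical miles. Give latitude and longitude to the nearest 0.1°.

≈ lat 26.9°S, lon 46.2°E

The haversine formula gives a central angle δ ≈ 1.517 rad (86.9°) between the endpoints. The total great-circle distance is δ·R ≈ 1.517 × 3440 ≈ 5219 nmi, so the target fraction is f = 4500/5219 ≈ 0.862.
Interpolate at f ≈ 0.862 with slerp weights a = sin((1−f)δ)/sin δ ≈ 0.208, b = sin(fδ)/sin δ ≈ 0.967.
p = a·p₁ + b·p₂ ≈ (0.617, 0.644, -0.453); φ = arcsin(p_z) ≈ -26.92°, λ = atan2(p_y, p_x) ≈ 46.22°.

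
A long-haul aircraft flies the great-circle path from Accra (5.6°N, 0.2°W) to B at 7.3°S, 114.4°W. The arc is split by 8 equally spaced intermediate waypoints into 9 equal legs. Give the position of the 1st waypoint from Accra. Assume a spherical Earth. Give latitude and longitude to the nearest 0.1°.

Convert each endpoint to a unit vector on the sphere (x = cos φ cos λ, y = cos φ sin λ, z = sin φ).
The central angle between the endpoints is δ = arccos(p₁·p₂) ≈ 2.001 rad (114.6°).
Interpolate at f = 1/9 with slerp weights a = sin((1−f)δ)/sin δ ≈ 1.077, b = sin(fδ)/sin δ ≈ 0.243.
p = a·p₁ + b·p₂ ≈ (0.972, -0.223, 0.074); φ = arcsin(p_z) ≈ 4.26°, λ = atan2(p_y, p_x) ≈ -12.92°.

≈ 4.3°N, 12.9°W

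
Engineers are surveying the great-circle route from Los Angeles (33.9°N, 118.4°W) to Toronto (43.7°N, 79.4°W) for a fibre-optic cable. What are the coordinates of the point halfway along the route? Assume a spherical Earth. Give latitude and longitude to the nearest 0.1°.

≈ 40.5°N, 100.3°W

The haversine formula gives a central angle δ ≈ 0.552 rad (31.6°) between the endpoints.
Interpolate at f = 1/2 with slerp weights a = sin((1−f)δ)/sin δ ≈ 0.520, b = sin(fδ)/sin δ ≈ 0.520.
p = a·p₁ + b·p₂ ≈ (-0.136, -0.749, 0.649); φ = arcsin(p_z) ≈ 40.45°, λ = atan2(p_y, p_x) ≈ -100.30°.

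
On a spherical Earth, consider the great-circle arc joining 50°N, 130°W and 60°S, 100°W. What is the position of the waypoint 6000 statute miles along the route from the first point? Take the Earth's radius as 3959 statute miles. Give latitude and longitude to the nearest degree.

≈ 35°S, 111°W

From cos δ = sin φ₁ sin φ₂ + cos φ₁ cos φ₂ cos Δλ, the central angle is δ ≈ 1.966 rad (112.6°). The total great-circle distance is δ·R ≈ 1.966 × 3959 ≈ 7784 mi, so the target fraction is f = 6000/7784 ≈ 0.771.
Interpolate at f ≈ 0.771 with slerp weights a = sin((1−f)δ)/sin δ ≈ 0.472, b = sin(fδ)/sin δ ≈ 1.082.
p = a·p₁ + b·p₂ ≈ (-0.289, -0.765, -0.575); φ = arcsin(p_z) ≈ -35.13°, λ = atan2(p_y, p_x) ≈ -110.69°.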